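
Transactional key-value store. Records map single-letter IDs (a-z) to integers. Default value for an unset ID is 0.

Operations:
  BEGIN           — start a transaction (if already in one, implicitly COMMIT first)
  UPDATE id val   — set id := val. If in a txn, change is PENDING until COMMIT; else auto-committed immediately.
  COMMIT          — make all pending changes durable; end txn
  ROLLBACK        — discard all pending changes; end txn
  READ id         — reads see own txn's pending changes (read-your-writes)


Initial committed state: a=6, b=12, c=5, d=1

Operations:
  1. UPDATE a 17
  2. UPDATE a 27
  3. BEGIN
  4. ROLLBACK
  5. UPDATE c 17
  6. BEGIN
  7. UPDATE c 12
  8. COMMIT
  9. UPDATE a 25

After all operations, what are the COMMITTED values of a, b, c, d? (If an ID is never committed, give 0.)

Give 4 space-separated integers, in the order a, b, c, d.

Answer: 25 12 12 1

Derivation:
Initial committed: {a=6, b=12, c=5, d=1}
Op 1: UPDATE a=17 (auto-commit; committed a=17)
Op 2: UPDATE a=27 (auto-commit; committed a=27)
Op 3: BEGIN: in_txn=True, pending={}
Op 4: ROLLBACK: discarded pending []; in_txn=False
Op 5: UPDATE c=17 (auto-commit; committed c=17)
Op 6: BEGIN: in_txn=True, pending={}
Op 7: UPDATE c=12 (pending; pending now {c=12})
Op 8: COMMIT: merged ['c'] into committed; committed now {a=27, b=12, c=12, d=1}
Op 9: UPDATE a=25 (auto-commit; committed a=25)
Final committed: {a=25, b=12, c=12, d=1}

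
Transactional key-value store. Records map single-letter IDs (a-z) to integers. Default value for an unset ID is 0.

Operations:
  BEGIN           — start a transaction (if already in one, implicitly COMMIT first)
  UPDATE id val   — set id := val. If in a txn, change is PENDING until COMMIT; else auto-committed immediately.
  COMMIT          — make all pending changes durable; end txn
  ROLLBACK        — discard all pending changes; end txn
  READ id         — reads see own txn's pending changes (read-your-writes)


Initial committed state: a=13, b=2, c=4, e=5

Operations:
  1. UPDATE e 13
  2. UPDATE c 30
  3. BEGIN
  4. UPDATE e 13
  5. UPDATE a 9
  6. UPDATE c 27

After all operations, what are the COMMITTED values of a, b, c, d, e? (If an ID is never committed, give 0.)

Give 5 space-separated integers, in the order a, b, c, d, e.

Initial committed: {a=13, b=2, c=4, e=5}
Op 1: UPDATE e=13 (auto-commit; committed e=13)
Op 2: UPDATE c=30 (auto-commit; committed c=30)
Op 3: BEGIN: in_txn=True, pending={}
Op 4: UPDATE e=13 (pending; pending now {e=13})
Op 5: UPDATE a=9 (pending; pending now {a=9, e=13})
Op 6: UPDATE c=27 (pending; pending now {a=9, c=27, e=13})
Final committed: {a=13, b=2, c=30, e=13}

Answer: 13 2 30 0 13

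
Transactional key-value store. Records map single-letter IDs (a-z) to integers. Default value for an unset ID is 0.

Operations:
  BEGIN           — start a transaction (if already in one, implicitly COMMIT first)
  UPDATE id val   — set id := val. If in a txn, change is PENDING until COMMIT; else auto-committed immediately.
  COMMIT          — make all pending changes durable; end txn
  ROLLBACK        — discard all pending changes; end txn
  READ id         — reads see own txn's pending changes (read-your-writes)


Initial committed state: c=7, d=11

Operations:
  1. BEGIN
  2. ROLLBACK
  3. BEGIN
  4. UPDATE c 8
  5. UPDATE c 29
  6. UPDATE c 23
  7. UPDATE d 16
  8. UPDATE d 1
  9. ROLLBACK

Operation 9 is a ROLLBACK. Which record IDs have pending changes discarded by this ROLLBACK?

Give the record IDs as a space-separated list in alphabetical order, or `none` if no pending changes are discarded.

Answer: c d

Derivation:
Initial committed: {c=7, d=11}
Op 1: BEGIN: in_txn=True, pending={}
Op 2: ROLLBACK: discarded pending []; in_txn=False
Op 3: BEGIN: in_txn=True, pending={}
Op 4: UPDATE c=8 (pending; pending now {c=8})
Op 5: UPDATE c=29 (pending; pending now {c=29})
Op 6: UPDATE c=23 (pending; pending now {c=23})
Op 7: UPDATE d=16 (pending; pending now {c=23, d=16})
Op 8: UPDATE d=1 (pending; pending now {c=23, d=1})
Op 9: ROLLBACK: discarded pending ['c', 'd']; in_txn=False
ROLLBACK at op 9 discards: ['c', 'd']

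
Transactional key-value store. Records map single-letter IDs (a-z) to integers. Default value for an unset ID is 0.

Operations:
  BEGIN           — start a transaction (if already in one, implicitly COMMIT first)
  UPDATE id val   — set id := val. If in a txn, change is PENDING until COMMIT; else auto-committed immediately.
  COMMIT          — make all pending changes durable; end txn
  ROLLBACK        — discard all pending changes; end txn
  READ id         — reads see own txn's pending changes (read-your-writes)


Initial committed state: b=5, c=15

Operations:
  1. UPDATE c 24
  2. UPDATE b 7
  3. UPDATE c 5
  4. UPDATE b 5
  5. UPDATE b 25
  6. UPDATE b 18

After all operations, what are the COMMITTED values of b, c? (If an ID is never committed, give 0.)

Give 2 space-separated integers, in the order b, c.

Answer: 18 5

Derivation:
Initial committed: {b=5, c=15}
Op 1: UPDATE c=24 (auto-commit; committed c=24)
Op 2: UPDATE b=7 (auto-commit; committed b=7)
Op 3: UPDATE c=5 (auto-commit; committed c=5)
Op 4: UPDATE b=5 (auto-commit; committed b=5)
Op 5: UPDATE b=25 (auto-commit; committed b=25)
Op 6: UPDATE b=18 (auto-commit; committed b=18)
Final committed: {b=18, c=5}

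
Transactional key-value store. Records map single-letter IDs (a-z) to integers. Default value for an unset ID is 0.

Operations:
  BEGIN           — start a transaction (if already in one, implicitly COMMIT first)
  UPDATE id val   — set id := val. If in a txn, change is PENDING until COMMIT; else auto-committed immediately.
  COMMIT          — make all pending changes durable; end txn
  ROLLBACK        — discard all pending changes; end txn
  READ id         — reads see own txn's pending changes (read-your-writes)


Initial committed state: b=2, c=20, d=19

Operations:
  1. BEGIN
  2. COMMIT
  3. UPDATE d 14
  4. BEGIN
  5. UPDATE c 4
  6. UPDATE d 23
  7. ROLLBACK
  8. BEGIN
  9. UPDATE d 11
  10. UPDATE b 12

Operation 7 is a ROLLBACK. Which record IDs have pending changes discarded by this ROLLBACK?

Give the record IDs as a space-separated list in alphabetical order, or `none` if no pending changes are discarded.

Initial committed: {b=2, c=20, d=19}
Op 1: BEGIN: in_txn=True, pending={}
Op 2: COMMIT: merged [] into committed; committed now {b=2, c=20, d=19}
Op 3: UPDATE d=14 (auto-commit; committed d=14)
Op 4: BEGIN: in_txn=True, pending={}
Op 5: UPDATE c=4 (pending; pending now {c=4})
Op 6: UPDATE d=23 (pending; pending now {c=4, d=23})
Op 7: ROLLBACK: discarded pending ['c', 'd']; in_txn=False
Op 8: BEGIN: in_txn=True, pending={}
Op 9: UPDATE d=11 (pending; pending now {d=11})
Op 10: UPDATE b=12 (pending; pending now {b=12, d=11})
ROLLBACK at op 7 discards: ['c', 'd']

Answer: c d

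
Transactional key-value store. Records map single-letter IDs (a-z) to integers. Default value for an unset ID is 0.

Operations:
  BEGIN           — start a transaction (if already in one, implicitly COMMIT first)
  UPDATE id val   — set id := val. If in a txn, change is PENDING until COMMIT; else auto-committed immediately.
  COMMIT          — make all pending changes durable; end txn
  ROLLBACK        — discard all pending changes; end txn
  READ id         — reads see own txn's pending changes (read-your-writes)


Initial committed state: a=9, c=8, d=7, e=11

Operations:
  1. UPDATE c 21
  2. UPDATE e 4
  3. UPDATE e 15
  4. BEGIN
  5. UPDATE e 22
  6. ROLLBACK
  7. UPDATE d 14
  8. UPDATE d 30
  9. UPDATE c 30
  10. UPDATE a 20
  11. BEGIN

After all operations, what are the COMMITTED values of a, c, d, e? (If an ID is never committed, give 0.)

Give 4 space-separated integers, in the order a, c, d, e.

Answer: 20 30 30 15

Derivation:
Initial committed: {a=9, c=8, d=7, e=11}
Op 1: UPDATE c=21 (auto-commit; committed c=21)
Op 2: UPDATE e=4 (auto-commit; committed e=4)
Op 3: UPDATE e=15 (auto-commit; committed e=15)
Op 4: BEGIN: in_txn=True, pending={}
Op 5: UPDATE e=22 (pending; pending now {e=22})
Op 6: ROLLBACK: discarded pending ['e']; in_txn=False
Op 7: UPDATE d=14 (auto-commit; committed d=14)
Op 8: UPDATE d=30 (auto-commit; committed d=30)
Op 9: UPDATE c=30 (auto-commit; committed c=30)
Op 10: UPDATE a=20 (auto-commit; committed a=20)
Op 11: BEGIN: in_txn=True, pending={}
Final committed: {a=20, c=30, d=30, e=15}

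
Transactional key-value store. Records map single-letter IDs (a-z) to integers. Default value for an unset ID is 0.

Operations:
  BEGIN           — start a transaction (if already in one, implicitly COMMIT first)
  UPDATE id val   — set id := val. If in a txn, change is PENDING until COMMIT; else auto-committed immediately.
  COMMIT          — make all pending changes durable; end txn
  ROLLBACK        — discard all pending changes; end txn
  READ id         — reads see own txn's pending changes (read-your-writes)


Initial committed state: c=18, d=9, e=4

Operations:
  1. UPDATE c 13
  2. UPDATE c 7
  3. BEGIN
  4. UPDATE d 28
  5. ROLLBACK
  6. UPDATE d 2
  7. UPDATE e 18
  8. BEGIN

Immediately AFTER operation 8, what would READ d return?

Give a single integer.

Answer: 2

Derivation:
Initial committed: {c=18, d=9, e=4}
Op 1: UPDATE c=13 (auto-commit; committed c=13)
Op 2: UPDATE c=7 (auto-commit; committed c=7)
Op 3: BEGIN: in_txn=True, pending={}
Op 4: UPDATE d=28 (pending; pending now {d=28})
Op 5: ROLLBACK: discarded pending ['d']; in_txn=False
Op 6: UPDATE d=2 (auto-commit; committed d=2)
Op 7: UPDATE e=18 (auto-commit; committed e=18)
Op 8: BEGIN: in_txn=True, pending={}
After op 8: visible(d) = 2 (pending={}, committed={c=7, d=2, e=18})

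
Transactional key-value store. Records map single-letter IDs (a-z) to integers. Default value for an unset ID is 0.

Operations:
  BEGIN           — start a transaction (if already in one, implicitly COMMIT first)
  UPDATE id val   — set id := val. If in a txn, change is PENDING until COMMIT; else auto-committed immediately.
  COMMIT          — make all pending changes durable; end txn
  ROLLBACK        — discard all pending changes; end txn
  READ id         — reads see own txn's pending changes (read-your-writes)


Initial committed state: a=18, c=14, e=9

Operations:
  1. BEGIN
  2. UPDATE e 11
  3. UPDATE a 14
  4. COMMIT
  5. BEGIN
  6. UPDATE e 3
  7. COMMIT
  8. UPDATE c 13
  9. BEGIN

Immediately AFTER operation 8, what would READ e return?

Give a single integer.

Answer: 3

Derivation:
Initial committed: {a=18, c=14, e=9}
Op 1: BEGIN: in_txn=True, pending={}
Op 2: UPDATE e=11 (pending; pending now {e=11})
Op 3: UPDATE a=14 (pending; pending now {a=14, e=11})
Op 4: COMMIT: merged ['a', 'e'] into committed; committed now {a=14, c=14, e=11}
Op 5: BEGIN: in_txn=True, pending={}
Op 6: UPDATE e=3 (pending; pending now {e=3})
Op 7: COMMIT: merged ['e'] into committed; committed now {a=14, c=14, e=3}
Op 8: UPDATE c=13 (auto-commit; committed c=13)
After op 8: visible(e) = 3 (pending={}, committed={a=14, c=13, e=3})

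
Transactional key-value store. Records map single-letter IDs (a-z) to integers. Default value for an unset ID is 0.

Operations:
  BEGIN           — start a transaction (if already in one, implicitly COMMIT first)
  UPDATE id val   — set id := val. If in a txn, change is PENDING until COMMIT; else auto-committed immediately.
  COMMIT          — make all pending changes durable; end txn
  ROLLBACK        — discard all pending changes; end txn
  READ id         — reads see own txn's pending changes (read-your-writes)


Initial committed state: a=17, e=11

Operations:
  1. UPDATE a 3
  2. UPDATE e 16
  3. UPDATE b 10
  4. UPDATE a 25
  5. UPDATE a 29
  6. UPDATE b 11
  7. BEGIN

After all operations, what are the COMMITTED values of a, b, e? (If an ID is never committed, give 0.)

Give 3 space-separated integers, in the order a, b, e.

Answer: 29 11 16

Derivation:
Initial committed: {a=17, e=11}
Op 1: UPDATE a=3 (auto-commit; committed a=3)
Op 2: UPDATE e=16 (auto-commit; committed e=16)
Op 3: UPDATE b=10 (auto-commit; committed b=10)
Op 4: UPDATE a=25 (auto-commit; committed a=25)
Op 5: UPDATE a=29 (auto-commit; committed a=29)
Op 6: UPDATE b=11 (auto-commit; committed b=11)
Op 7: BEGIN: in_txn=True, pending={}
Final committed: {a=29, b=11, e=16}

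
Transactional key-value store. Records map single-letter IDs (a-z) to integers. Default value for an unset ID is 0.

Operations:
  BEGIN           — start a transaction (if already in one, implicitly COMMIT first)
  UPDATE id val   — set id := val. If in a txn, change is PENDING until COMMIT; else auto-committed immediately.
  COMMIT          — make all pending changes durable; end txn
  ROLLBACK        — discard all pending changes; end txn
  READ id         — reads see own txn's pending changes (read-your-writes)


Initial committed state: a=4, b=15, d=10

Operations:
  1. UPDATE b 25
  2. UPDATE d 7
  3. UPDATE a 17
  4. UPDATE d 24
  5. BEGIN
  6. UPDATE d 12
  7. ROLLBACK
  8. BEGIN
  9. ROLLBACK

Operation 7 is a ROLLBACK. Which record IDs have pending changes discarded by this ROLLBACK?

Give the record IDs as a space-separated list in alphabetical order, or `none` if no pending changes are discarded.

Answer: d

Derivation:
Initial committed: {a=4, b=15, d=10}
Op 1: UPDATE b=25 (auto-commit; committed b=25)
Op 2: UPDATE d=7 (auto-commit; committed d=7)
Op 3: UPDATE a=17 (auto-commit; committed a=17)
Op 4: UPDATE d=24 (auto-commit; committed d=24)
Op 5: BEGIN: in_txn=True, pending={}
Op 6: UPDATE d=12 (pending; pending now {d=12})
Op 7: ROLLBACK: discarded pending ['d']; in_txn=False
Op 8: BEGIN: in_txn=True, pending={}
Op 9: ROLLBACK: discarded pending []; in_txn=False
ROLLBACK at op 7 discards: ['d']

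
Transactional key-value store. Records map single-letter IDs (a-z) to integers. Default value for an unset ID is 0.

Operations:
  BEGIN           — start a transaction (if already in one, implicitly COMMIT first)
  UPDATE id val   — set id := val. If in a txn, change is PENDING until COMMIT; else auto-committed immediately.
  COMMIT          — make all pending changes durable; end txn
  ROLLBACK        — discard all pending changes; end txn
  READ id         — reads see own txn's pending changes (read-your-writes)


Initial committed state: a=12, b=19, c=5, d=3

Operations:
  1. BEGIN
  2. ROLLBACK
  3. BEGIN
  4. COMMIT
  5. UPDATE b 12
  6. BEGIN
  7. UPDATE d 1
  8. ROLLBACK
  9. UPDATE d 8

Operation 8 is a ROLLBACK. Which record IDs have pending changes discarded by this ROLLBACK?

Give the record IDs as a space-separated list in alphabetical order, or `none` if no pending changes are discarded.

Initial committed: {a=12, b=19, c=5, d=3}
Op 1: BEGIN: in_txn=True, pending={}
Op 2: ROLLBACK: discarded pending []; in_txn=False
Op 3: BEGIN: in_txn=True, pending={}
Op 4: COMMIT: merged [] into committed; committed now {a=12, b=19, c=5, d=3}
Op 5: UPDATE b=12 (auto-commit; committed b=12)
Op 6: BEGIN: in_txn=True, pending={}
Op 7: UPDATE d=1 (pending; pending now {d=1})
Op 8: ROLLBACK: discarded pending ['d']; in_txn=False
Op 9: UPDATE d=8 (auto-commit; committed d=8)
ROLLBACK at op 8 discards: ['d']

Answer: d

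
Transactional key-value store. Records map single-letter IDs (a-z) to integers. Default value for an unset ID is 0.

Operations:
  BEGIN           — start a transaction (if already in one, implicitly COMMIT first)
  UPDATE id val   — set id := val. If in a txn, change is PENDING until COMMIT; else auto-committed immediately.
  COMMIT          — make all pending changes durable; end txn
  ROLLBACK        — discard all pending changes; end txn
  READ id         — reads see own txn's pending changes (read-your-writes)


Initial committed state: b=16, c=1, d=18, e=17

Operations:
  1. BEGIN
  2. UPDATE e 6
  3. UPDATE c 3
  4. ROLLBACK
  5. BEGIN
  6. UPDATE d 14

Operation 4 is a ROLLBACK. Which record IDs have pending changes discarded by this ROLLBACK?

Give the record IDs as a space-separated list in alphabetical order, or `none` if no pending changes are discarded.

Answer: c e

Derivation:
Initial committed: {b=16, c=1, d=18, e=17}
Op 1: BEGIN: in_txn=True, pending={}
Op 2: UPDATE e=6 (pending; pending now {e=6})
Op 3: UPDATE c=3 (pending; pending now {c=3, e=6})
Op 4: ROLLBACK: discarded pending ['c', 'e']; in_txn=False
Op 5: BEGIN: in_txn=True, pending={}
Op 6: UPDATE d=14 (pending; pending now {d=14})
ROLLBACK at op 4 discards: ['c', 'e']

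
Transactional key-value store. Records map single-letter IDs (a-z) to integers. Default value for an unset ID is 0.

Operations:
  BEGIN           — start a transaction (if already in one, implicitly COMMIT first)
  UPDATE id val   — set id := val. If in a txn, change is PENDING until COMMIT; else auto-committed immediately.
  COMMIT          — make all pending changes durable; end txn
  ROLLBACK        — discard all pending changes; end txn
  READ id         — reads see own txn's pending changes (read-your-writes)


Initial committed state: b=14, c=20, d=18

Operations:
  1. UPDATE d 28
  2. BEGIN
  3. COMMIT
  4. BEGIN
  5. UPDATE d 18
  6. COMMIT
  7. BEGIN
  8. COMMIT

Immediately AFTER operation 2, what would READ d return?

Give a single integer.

Answer: 28

Derivation:
Initial committed: {b=14, c=20, d=18}
Op 1: UPDATE d=28 (auto-commit; committed d=28)
Op 2: BEGIN: in_txn=True, pending={}
After op 2: visible(d) = 28 (pending={}, committed={b=14, c=20, d=28})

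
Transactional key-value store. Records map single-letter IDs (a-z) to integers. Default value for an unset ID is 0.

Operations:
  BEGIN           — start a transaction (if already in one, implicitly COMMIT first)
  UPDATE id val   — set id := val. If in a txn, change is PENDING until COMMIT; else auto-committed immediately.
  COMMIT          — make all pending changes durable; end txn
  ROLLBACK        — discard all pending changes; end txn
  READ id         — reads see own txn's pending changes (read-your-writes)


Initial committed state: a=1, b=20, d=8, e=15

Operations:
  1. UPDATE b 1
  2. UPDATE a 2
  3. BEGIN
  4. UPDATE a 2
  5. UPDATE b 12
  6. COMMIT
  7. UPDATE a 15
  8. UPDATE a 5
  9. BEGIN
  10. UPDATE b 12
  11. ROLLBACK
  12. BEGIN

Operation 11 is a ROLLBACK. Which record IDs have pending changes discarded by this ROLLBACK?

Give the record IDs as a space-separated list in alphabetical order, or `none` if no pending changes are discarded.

Initial committed: {a=1, b=20, d=8, e=15}
Op 1: UPDATE b=1 (auto-commit; committed b=1)
Op 2: UPDATE a=2 (auto-commit; committed a=2)
Op 3: BEGIN: in_txn=True, pending={}
Op 4: UPDATE a=2 (pending; pending now {a=2})
Op 5: UPDATE b=12 (pending; pending now {a=2, b=12})
Op 6: COMMIT: merged ['a', 'b'] into committed; committed now {a=2, b=12, d=8, e=15}
Op 7: UPDATE a=15 (auto-commit; committed a=15)
Op 8: UPDATE a=5 (auto-commit; committed a=5)
Op 9: BEGIN: in_txn=True, pending={}
Op 10: UPDATE b=12 (pending; pending now {b=12})
Op 11: ROLLBACK: discarded pending ['b']; in_txn=False
Op 12: BEGIN: in_txn=True, pending={}
ROLLBACK at op 11 discards: ['b']

Answer: b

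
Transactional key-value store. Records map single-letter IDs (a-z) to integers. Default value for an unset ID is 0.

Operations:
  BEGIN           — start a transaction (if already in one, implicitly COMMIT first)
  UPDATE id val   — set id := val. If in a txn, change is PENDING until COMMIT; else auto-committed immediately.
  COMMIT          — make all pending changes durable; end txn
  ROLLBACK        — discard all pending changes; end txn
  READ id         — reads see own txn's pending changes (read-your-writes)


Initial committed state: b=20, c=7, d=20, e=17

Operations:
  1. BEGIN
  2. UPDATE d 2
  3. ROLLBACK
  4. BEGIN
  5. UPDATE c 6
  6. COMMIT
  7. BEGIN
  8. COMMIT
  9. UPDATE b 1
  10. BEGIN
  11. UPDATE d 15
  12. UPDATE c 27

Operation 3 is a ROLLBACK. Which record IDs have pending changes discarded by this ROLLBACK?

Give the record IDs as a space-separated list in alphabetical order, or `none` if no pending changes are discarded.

Answer: d

Derivation:
Initial committed: {b=20, c=7, d=20, e=17}
Op 1: BEGIN: in_txn=True, pending={}
Op 2: UPDATE d=2 (pending; pending now {d=2})
Op 3: ROLLBACK: discarded pending ['d']; in_txn=False
Op 4: BEGIN: in_txn=True, pending={}
Op 5: UPDATE c=6 (pending; pending now {c=6})
Op 6: COMMIT: merged ['c'] into committed; committed now {b=20, c=6, d=20, e=17}
Op 7: BEGIN: in_txn=True, pending={}
Op 8: COMMIT: merged [] into committed; committed now {b=20, c=6, d=20, e=17}
Op 9: UPDATE b=1 (auto-commit; committed b=1)
Op 10: BEGIN: in_txn=True, pending={}
Op 11: UPDATE d=15 (pending; pending now {d=15})
Op 12: UPDATE c=27 (pending; pending now {c=27, d=15})
ROLLBACK at op 3 discards: ['d']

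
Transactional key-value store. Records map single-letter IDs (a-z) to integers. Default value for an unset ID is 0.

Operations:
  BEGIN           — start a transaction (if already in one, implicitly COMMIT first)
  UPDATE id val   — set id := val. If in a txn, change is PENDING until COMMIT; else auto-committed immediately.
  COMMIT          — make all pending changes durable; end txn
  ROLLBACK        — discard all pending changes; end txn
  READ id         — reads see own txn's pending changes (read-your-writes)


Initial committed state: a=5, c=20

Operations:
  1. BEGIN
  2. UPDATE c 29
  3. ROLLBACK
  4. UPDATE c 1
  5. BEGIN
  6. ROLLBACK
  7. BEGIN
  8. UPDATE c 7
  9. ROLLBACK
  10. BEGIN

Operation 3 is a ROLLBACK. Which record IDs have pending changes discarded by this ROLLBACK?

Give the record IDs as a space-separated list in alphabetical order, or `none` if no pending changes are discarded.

Answer: c

Derivation:
Initial committed: {a=5, c=20}
Op 1: BEGIN: in_txn=True, pending={}
Op 2: UPDATE c=29 (pending; pending now {c=29})
Op 3: ROLLBACK: discarded pending ['c']; in_txn=False
Op 4: UPDATE c=1 (auto-commit; committed c=1)
Op 5: BEGIN: in_txn=True, pending={}
Op 6: ROLLBACK: discarded pending []; in_txn=False
Op 7: BEGIN: in_txn=True, pending={}
Op 8: UPDATE c=7 (pending; pending now {c=7})
Op 9: ROLLBACK: discarded pending ['c']; in_txn=False
Op 10: BEGIN: in_txn=True, pending={}
ROLLBACK at op 3 discards: ['c']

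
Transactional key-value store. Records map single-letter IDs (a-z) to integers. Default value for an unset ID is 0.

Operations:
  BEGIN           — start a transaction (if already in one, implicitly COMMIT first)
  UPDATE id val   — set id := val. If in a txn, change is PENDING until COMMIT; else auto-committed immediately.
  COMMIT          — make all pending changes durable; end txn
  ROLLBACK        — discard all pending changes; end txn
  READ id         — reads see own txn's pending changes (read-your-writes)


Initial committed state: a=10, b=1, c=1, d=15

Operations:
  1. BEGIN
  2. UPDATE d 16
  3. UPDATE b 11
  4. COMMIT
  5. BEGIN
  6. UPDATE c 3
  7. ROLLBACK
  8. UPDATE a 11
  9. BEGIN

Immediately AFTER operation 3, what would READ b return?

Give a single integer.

Initial committed: {a=10, b=1, c=1, d=15}
Op 1: BEGIN: in_txn=True, pending={}
Op 2: UPDATE d=16 (pending; pending now {d=16})
Op 3: UPDATE b=11 (pending; pending now {b=11, d=16})
After op 3: visible(b) = 11 (pending={b=11, d=16}, committed={a=10, b=1, c=1, d=15})

Answer: 11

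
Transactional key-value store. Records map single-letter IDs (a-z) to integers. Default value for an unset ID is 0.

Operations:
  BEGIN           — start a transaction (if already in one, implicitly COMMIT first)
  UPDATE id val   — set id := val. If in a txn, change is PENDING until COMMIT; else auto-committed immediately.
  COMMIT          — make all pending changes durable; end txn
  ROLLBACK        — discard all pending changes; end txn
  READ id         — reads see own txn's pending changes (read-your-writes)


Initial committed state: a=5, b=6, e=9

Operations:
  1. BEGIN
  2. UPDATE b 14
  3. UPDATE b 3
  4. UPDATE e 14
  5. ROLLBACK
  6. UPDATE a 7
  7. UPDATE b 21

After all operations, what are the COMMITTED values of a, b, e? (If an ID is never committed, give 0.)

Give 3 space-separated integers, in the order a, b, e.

Initial committed: {a=5, b=6, e=9}
Op 1: BEGIN: in_txn=True, pending={}
Op 2: UPDATE b=14 (pending; pending now {b=14})
Op 3: UPDATE b=3 (pending; pending now {b=3})
Op 4: UPDATE e=14 (pending; pending now {b=3, e=14})
Op 5: ROLLBACK: discarded pending ['b', 'e']; in_txn=False
Op 6: UPDATE a=7 (auto-commit; committed a=7)
Op 7: UPDATE b=21 (auto-commit; committed b=21)
Final committed: {a=7, b=21, e=9}

Answer: 7 21 9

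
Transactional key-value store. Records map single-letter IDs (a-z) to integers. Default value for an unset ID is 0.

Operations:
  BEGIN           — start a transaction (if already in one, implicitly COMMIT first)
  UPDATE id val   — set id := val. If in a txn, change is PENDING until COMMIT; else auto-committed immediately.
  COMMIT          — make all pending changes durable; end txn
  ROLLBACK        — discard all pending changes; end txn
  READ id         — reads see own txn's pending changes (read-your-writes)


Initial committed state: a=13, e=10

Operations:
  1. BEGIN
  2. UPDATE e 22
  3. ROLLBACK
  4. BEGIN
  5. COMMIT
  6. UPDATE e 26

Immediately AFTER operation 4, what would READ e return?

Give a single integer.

Answer: 10

Derivation:
Initial committed: {a=13, e=10}
Op 1: BEGIN: in_txn=True, pending={}
Op 2: UPDATE e=22 (pending; pending now {e=22})
Op 3: ROLLBACK: discarded pending ['e']; in_txn=False
Op 4: BEGIN: in_txn=True, pending={}
After op 4: visible(e) = 10 (pending={}, committed={a=13, e=10})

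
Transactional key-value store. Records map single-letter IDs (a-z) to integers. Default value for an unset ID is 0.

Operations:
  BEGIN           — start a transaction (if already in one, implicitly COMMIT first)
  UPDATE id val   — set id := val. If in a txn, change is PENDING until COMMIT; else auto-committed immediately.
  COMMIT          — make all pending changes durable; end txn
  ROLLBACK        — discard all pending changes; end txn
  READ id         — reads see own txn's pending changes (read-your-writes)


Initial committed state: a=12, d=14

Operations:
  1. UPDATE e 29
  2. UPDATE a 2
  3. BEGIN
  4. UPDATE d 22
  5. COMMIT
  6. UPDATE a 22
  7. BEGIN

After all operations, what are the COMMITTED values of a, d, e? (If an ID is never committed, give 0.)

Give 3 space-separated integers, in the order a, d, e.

Initial committed: {a=12, d=14}
Op 1: UPDATE e=29 (auto-commit; committed e=29)
Op 2: UPDATE a=2 (auto-commit; committed a=2)
Op 3: BEGIN: in_txn=True, pending={}
Op 4: UPDATE d=22 (pending; pending now {d=22})
Op 5: COMMIT: merged ['d'] into committed; committed now {a=2, d=22, e=29}
Op 6: UPDATE a=22 (auto-commit; committed a=22)
Op 7: BEGIN: in_txn=True, pending={}
Final committed: {a=22, d=22, e=29}

Answer: 22 22 29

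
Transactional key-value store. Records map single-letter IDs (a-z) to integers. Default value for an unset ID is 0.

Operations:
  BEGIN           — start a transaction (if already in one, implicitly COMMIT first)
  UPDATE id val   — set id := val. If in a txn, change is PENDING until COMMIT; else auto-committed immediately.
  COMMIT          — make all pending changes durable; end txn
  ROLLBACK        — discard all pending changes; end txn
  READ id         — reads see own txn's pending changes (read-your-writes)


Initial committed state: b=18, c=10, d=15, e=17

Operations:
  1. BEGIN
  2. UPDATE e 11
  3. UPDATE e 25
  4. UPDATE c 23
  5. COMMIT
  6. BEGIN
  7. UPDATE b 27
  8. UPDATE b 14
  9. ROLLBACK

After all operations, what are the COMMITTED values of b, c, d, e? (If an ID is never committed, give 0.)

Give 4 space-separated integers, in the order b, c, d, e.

Initial committed: {b=18, c=10, d=15, e=17}
Op 1: BEGIN: in_txn=True, pending={}
Op 2: UPDATE e=11 (pending; pending now {e=11})
Op 3: UPDATE e=25 (pending; pending now {e=25})
Op 4: UPDATE c=23 (pending; pending now {c=23, e=25})
Op 5: COMMIT: merged ['c', 'e'] into committed; committed now {b=18, c=23, d=15, e=25}
Op 6: BEGIN: in_txn=True, pending={}
Op 7: UPDATE b=27 (pending; pending now {b=27})
Op 8: UPDATE b=14 (pending; pending now {b=14})
Op 9: ROLLBACK: discarded pending ['b']; in_txn=False
Final committed: {b=18, c=23, d=15, e=25}

Answer: 18 23 15 25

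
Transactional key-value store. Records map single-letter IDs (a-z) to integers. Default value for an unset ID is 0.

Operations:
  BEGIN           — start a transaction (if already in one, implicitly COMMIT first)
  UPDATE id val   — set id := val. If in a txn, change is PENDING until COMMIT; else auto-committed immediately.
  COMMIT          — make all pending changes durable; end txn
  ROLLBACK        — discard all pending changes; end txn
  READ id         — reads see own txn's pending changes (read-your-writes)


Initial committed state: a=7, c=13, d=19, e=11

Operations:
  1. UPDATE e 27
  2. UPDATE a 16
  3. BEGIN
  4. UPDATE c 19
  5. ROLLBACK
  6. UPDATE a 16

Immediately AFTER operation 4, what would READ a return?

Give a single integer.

Answer: 16

Derivation:
Initial committed: {a=7, c=13, d=19, e=11}
Op 1: UPDATE e=27 (auto-commit; committed e=27)
Op 2: UPDATE a=16 (auto-commit; committed a=16)
Op 3: BEGIN: in_txn=True, pending={}
Op 4: UPDATE c=19 (pending; pending now {c=19})
After op 4: visible(a) = 16 (pending={c=19}, committed={a=16, c=13, d=19, e=27})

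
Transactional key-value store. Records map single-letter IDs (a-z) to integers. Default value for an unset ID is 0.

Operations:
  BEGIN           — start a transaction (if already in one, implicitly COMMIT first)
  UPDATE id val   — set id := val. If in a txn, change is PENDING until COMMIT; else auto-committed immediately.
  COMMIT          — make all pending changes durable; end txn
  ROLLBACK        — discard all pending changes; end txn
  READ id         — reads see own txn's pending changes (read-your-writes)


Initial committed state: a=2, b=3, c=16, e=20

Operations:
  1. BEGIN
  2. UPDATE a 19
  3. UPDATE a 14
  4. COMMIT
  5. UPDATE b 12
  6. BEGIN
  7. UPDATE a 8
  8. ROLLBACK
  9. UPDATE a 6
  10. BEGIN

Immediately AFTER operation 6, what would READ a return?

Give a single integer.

Initial committed: {a=2, b=3, c=16, e=20}
Op 1: BEGIN: in_txn=True, pending={}
Op 2: UPDATE a=19 (pending; pending now {a=19})
Op 3: UPDATE a=14 (pending; pending now {a=14})
Op 4: COMMIT: merged ['a'] into committed; committed now {a=14, b=3, c=16, e=20}
Op 5: UPDATE b=12 (auto-commit; committed b=12)
Op 6: BEGIN: in_txn=True, pending={}
After op 6: visible(a) = 14 (pending={}, committed={a=14, b=12, c=16, e=20})

Answer: 14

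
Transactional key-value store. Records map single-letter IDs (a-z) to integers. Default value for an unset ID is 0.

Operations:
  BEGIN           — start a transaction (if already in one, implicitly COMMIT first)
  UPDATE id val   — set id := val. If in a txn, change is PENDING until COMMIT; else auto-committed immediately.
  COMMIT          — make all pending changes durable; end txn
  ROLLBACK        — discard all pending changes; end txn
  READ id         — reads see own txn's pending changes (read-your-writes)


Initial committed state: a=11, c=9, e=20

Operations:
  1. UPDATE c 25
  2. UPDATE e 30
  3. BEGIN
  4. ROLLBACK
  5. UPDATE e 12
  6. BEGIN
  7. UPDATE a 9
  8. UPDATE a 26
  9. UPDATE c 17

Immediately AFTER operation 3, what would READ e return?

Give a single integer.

Initial committed: {a=11, c=9, e=20}
Op 1: UPDATE c=25 (auto-commit; committed c=25)
Op 2: UPDATE e=30 (auto-commit; committed e=30)
Op 3: BEGIN: in_txn=True, pending={}
After op 3: visible(e) = 30 (pending={}, committed={a=11, c=25, e=30})

Answer: 30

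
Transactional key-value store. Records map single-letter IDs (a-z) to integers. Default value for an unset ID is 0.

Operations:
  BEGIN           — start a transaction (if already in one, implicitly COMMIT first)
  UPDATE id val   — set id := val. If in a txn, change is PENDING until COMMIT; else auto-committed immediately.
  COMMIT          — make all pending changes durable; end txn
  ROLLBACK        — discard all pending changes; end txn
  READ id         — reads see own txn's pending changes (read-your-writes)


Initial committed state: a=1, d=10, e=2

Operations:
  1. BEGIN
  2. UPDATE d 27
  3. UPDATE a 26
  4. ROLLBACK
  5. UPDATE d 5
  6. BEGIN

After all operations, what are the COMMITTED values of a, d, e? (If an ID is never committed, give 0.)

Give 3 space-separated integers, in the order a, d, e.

Initial committed: {a=1, d=10, e=2}
Op 1: BEGIN: in_txn=True, pending={}
Op 2: UPDATE d=27 (pending; pending now {d=27})
Op 3: UPDATE a=26 (pending; pending now {a=26, d=27})
Op 4: ROLLBACK: discarded pending ['a', 'd']; in_txn=False
Op 5: UPDATE d=5 (auto-commit; committed d=5)
Op 6: BEGIN: in_txn=True, pending={}
Final committed: {a=1, d=5, e=2}

Answer: 1 5 2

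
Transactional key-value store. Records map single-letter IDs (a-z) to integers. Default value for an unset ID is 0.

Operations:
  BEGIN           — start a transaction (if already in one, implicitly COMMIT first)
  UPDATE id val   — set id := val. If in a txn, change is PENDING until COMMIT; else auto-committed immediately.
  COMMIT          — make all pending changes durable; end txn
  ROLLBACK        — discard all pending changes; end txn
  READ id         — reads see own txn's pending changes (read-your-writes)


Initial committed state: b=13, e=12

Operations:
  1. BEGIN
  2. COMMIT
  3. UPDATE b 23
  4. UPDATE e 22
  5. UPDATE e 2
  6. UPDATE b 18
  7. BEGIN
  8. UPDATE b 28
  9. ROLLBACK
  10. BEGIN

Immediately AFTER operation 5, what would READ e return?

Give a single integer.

Initial committed: {b=13, e=12}
Op 1: BEGIN: in_txn=True, pending={}
Op 2: COMMIT: merged [] into committed; committed now {b=13, e=12}
Op 3: UPDATE b=23 (auto-commit; committed b=23)
Op 4: UPDATE e=22 (auto-commit; committed e=22)
Op 5: UPDATE e=2 (auto-commit; committed e=2)
After op 5: visible(e) = 2 (pending={}, committed={b=23, e=2})

Answer: 2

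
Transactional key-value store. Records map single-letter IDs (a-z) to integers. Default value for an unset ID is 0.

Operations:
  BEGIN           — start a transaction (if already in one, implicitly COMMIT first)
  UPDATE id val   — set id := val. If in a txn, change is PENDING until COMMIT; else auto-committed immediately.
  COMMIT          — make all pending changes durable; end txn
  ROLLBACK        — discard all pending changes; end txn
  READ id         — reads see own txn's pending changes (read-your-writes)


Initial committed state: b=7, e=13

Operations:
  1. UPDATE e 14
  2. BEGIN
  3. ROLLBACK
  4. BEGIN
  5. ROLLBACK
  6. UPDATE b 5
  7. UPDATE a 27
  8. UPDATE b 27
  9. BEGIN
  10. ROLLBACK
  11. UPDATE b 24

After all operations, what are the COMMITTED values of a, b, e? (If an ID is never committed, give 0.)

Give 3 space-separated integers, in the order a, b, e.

Initial committed: {b=7, e=13}
Op 1: UPDATE e=14 (auto-commit; committed e=14)
Op 2: BEGIN: in_txn=True, pending={}
Op 3: ROLLBACK: discarded pending []; in_txn=False
Op 4: BEGIN: in_txn=True, pending={}
Op 5: ROLLBACK: discarded pending []; in_txn=False
Op 6: UPDATE b=5 (auto-commit; committed b=5)
Op 7: UPDATE a=27 (auto-commit; committed a=27)
Op 8: UPDATE b=27 (auto-commit; committed b=27)
Op 9: BEGIN: in_txn=True, pending={}
Op 10: ROLLBACK: discarded pending []; in_txn=False
Op 11: UPDATE b=24 (auto-commit; committed b=24)
Final committed: {a=27, b=24, e=14}

Answer: 27 24 14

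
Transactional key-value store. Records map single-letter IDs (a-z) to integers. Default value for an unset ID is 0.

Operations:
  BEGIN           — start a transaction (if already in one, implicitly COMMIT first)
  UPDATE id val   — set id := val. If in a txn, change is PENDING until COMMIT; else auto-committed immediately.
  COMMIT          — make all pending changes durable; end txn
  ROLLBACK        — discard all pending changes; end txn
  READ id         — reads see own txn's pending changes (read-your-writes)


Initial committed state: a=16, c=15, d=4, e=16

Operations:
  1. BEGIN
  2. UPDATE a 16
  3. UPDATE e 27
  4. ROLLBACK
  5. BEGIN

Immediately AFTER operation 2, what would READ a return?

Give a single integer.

Answer: 16

Derivation:
Initial committed: {a=16, c=15, d=4, e=16}
Op 1: BEGIN: in_txn=True, pending={}
Op 2: UPDATE a=16 (pending; pending now {a=16})
After op 2: visible(a) = 16 (pending={a=16}, committed={a=16, c=15, d=4, e=16})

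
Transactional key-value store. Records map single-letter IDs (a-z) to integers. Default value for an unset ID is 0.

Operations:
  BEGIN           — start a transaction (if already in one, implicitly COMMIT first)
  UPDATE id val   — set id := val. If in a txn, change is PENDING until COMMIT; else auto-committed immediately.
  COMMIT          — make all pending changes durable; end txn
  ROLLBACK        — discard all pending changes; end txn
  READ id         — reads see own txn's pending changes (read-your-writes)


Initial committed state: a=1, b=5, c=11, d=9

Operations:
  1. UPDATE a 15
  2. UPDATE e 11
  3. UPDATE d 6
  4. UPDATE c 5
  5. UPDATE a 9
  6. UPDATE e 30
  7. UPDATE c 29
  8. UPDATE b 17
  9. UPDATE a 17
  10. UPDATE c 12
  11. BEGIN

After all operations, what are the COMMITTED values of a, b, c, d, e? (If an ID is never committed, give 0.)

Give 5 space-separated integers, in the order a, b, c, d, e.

Initial committed: {a=1, b=5, c=11, d=9}
Op 1: UPDATE a=15 (auto-commit; committed a=15)
Op 2: UPDATE e=11 (auto-commit; committed e=11)
Op 3: UPDATE d=6 (auto-commit; committed d=6)
Op 4: UPDATE c=5 (auto-commit; committed c=5)
Op 5: UPDATE a=9 (auto-commit; committed a=9)
Op 6: UPDATE e=30 (auto-commit; committed e=30)
Op 7: UPDATE c=29 (auto-commit; committed c=29)
Op 8: UPDATE b=17 (auto-commit; committed b=17)
Op 9: UPDATE a=17 (auto-commit; committed a=17)
Op 10: UPDATE c=12 (auto-commit; committed c=12)
Op 11: BEGIN: in_txn=True, pending={}
Final committed: {a=17, b=17, c=12, d=6, e=30}

Answer: 17 17 12 6 30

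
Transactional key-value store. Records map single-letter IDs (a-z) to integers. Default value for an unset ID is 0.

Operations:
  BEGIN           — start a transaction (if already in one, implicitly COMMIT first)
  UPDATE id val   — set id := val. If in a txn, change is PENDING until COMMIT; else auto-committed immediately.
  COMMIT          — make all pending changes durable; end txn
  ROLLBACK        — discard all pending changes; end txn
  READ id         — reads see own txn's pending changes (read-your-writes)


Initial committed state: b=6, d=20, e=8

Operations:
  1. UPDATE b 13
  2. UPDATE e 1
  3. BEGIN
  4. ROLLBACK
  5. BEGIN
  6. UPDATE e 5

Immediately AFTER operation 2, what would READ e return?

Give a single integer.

Initial committed: {b=6, d=20, e=8}
Op 1: UPDATE b=13 (auto-commit; committed b=13)
Op 2: UPDATE e=1 (auto-commit; committed e=1)
After op 2: visible(e) = 1 (pending={}, committed={b=13, d=20, e=1})

Answer: 1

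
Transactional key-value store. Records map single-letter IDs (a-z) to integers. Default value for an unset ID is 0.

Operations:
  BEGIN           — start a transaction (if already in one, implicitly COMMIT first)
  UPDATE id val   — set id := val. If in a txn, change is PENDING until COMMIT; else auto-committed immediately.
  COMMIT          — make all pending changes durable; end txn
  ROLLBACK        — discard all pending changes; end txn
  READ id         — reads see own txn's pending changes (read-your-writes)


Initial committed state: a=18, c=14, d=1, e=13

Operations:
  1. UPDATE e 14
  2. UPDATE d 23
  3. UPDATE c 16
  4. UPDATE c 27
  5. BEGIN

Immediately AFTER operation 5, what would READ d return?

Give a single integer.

Answer: 23

Derivation:
Initial committed: {a=18, c=14, d=1, e=13}
Op 1: UPDATE e=14 (auto-commit; committed e=14)
Op 2: UPDATE d=23 (auto-commit; committed d=23)
Op 3: UPDATE c=16 (auto-commit; committed c=16)
Op 4: UPDATE c=27 (auto-commit; committed c=27)
Op 5: BEGIN: in_txn=True, pending={}
After op 5: visible(d) = 23 (pending={}, committed={a=18, c=27, d=23, e=14})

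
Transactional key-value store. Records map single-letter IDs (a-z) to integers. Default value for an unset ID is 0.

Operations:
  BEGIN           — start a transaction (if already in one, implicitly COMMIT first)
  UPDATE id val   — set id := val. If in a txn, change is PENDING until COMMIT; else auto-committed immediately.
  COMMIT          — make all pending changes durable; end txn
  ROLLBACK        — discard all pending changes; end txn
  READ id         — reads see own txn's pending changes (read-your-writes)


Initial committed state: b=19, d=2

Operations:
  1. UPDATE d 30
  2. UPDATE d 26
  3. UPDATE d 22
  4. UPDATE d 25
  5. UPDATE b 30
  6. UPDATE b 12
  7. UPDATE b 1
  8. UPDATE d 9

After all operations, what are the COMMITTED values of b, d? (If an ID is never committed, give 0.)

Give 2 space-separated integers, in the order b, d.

Initial committed: {b=19, d=2}
Op 1: UPDATE d=30 (auto-commit; committed d=30)
Op 2: UPDATE d=26 (auto-commit; committed d=26)
Op 3: UPDATE d=22 (auto-commit; committed d=22)
Op 4: UPDATE d=25 (auto-commit; committed d=25)
Op 5: UPDATE b=30 (auto-commit; committed b=30)
Op 6: UPDATE b=12 (auto-commit; committed b=12)
Op 7: UPDATE b=1 (auto-commit; committed b=1)
Op 8: UPDATE d=9 (auto-commit; committed d=9)
Final committed: {b=1, d=9}

Answer: 1 9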